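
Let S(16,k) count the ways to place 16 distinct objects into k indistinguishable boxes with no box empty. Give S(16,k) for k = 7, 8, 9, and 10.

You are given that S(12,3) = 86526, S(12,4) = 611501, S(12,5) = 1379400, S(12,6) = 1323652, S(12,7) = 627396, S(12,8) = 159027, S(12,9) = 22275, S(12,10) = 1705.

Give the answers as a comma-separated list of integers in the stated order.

3281882604, 2141764053, 820784250, 193754990

i=13: T(13,4)=86526+4·611501=2532530 | T(13,5)=611501+5·1379400=7508501 | T(13,6)=1379400+6·1323652=9321312 | T(13,7)=1323652+7·627396=5715424 | T(13,8)=627396+8·159027=1899612 | T(13,9)=159027+9·22275=359502 | T(13,10)=22275+10·1705=39325
i=14: T(14,5)=2532530+5·7508501=40075035 | T(14,6)=7508501+6·9321312=63436373 | T(14,7)=9321312+7·5715424=49329280 | T(14,8)=5715424+8·1899612=20912320 | T(14,9)=1899612+9·359502=5135130 | T(14,10)=359502+10·39325=752752
i=15: T(15,6)=40075035+6·63436373=420693273 | T(15,7)=63436373+7·49329280=408741333 | T(15,8)=49329280+8·20912320=216627840 | T(15,9)=20912320+9·5135130=67128490 | T(15,10)=5135130+10·752752=12662650
i=16: T(16,7)=420693273+7·408741333=3281882604 | T(16,8)=408741333+8·216627840=2141764053 | T(16,9)=216627840+9·67128490=820784250 | T(16,10)=67128490+10·12662650=193754990
Read S(16,7) = 3281882604, S(16,8) = 2141764053, S(16,9) = 820784250, S(16,10) = 193754990.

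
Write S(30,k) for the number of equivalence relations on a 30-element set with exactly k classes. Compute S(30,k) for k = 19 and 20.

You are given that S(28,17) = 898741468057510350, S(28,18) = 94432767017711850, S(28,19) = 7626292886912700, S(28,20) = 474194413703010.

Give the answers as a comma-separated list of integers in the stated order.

@29  (29,18):94432767017711850·18+898741468057510350→2598531274376323650, (29,19):7626292886912700·19+94432767017711850→239332331869053150, (29,20):474194413703010·20+7626292886912700→17110181160972900
@30  (30,19):239332331869053150·19+2598531274376323650→7145845579888333500, (30,20):17110181160972900·20+239332331869053150→581535955088511150
Read S(30,19) = 7145845579888333500, S(30,20) = 581535955088511150.

7145845579888333500, 581535955088511150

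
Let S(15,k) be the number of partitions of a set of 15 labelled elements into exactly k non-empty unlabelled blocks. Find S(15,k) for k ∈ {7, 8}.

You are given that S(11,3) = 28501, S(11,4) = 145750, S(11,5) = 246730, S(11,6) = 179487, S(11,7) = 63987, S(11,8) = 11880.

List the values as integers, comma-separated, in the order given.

r12: T_12,4=4×145750+28501=611501; T_12,5=5×246730+145750=1379400; T_12,6=6×179487+246730=1323652; T_12,7=7×63987+179487=627396; T_12,8=8×11880+63987=159027
r13: T_13,5=5×1379400+611501=7508501; T_13,6=6×1323652+1379400=9321312; T_13,7=7×627396+1323652=5715424; T_13,8=8×159027+627396=1899612
r14: T_14,6=6×9321312+7508501=63436373; T_14,7=7×5715424+9321312=49329280; T_14,8=8×1899612+5715424=20912320
r15: T_15,7=7×49329280+63436373=408741333; T_15,8=8×20912320+49329280=216627840
Read S(15,7) = 408741333, S(15,8) = 216627840.

408741333, 216627840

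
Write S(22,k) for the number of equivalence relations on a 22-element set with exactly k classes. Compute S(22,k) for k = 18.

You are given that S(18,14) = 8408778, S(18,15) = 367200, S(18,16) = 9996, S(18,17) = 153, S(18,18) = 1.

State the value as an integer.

53374629

i=19: T(19,15)=8408778+15·367200=13916778 | T(19,16)=367200+16·9996=527136 | T(19,17)=9996+17·153=12597 | T(19,18)=153+18·1=171
i=20: T(20,16)=13916778+16·527136=22350954 | T(20,17)=527136+17·12597=741285 | T(20,18)=12597+18·171=15675
i=21: T(21,17)=22350954+17·741285=34952799 | T(21,18)=741285+18·15675=1023435
i=22: T(22,18)=34952799+18·1023435=53374629
Read S(22,18) = 53374629.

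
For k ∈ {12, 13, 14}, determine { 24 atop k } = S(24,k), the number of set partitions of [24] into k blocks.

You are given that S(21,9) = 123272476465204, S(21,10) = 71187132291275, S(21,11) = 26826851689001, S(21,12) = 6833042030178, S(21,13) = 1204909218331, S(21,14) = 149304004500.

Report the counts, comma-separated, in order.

24930204590758260, 6888836057922000, 1362091021641000

row 22: T[22][10]=10·71187132291275+123272476465204=835143799377954  T[22][11]=11·26826851689001+71187132291275=366282500870286  T[22][12]=12·6833042030178+26826851689001=108823356051137  T[22][13]=13·1204909218331+6833042030178=22496861868481  T[22][14]=14·149304004500+1204909218331=3295165281331
row 23: T[23][11]=11·366282500870286+835143799377954=4864251308951100  T[23][12]=12·108823356051137+366282500870286=1672162773483930  T[23][13]=13·22496861868481+108823356051137=401282560341390  T[23][14]=14·3295165281331+22496861868481=68629175807115
row 24: T[24][12]=12·1672162773483930+4864251308951100=24930204590758260  T[24][13]=13·401282560341390+1672162773483930=6888836057922000  T[24][14]=14·68629175807115+401282560341390=1362091021641000
Read S(24,12) = 24930204590758260, S(24,13) = 6888836057922000, S(24,14) = 1362091021641000.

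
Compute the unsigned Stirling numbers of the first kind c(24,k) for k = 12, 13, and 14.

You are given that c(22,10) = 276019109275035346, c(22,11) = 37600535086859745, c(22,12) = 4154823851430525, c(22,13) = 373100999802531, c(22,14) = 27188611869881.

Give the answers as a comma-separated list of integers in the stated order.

r23: T_23,11=22×37600535086859745+276019109275035346=1103230881185949736; T_23,12=22×4154823851430525+37600535086859745=129006659818331295; T_23,13=22×373100999802531+4154823851430525=12363045847086207; T_23,14=22×27188611869881+373100999802531=971250460939913
r24: T_24,12=23×129006659818331295+1103230881185949736=4070384057007569521; T_24,13=23×12363045847086207+129006659818331295=413356714301314056; T_24,14=23×971250460939913+12363045847086207=34701806448704206
Read c(24,12) = 4070384057007569521, c(24,13) = 413356714301314056, c(24,14) = 34701806448704206.

4070384057007569521, 413356714301314056, 34701806448704206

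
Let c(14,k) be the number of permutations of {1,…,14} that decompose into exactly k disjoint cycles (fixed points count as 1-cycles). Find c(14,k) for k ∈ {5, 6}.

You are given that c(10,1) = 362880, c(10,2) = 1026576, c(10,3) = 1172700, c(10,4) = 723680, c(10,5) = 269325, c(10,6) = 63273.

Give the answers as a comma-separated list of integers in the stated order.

[11] T[11,2]:10*1026576+362880=10628640 · T[11,3]:10*1172700+1026576=12753576 · T[11,4]:10*723680+1172700=8409500 · T[11,5]:10*269325+723680=3416930 · T[11,6]:10*63273+269325=902055
[12] T[12,3]:11*12753576+10628640=150917976 · T[12,4]:11*8409500+12753576=105258076 · T[12,5]:11*3416930+8409500=45995730 · T[12,6]:11*902055+3416930=13339535
[13] T[13,4]:12*105258076+150917976=1414014888 · T[13,5]:12*45995730+105258076=657206836 · T[13,6]:12*13339535+45995730=206070150
[14] T[14,5]:13*657206836+1414014888=9957703756 · T[14,6]:13*206070150+657206836=3336118786
Read c(14,5) = 9957703756, c(14,6) = 3336118786.

9957703756, 3336118786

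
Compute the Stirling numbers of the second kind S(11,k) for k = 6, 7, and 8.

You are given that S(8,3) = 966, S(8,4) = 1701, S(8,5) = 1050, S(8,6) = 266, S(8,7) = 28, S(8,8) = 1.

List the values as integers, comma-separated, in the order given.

r9: T_9,4=4×1701+966=7770; T_9,5=5×1050+1701=6951; T_9,6=6×266+1050=2646; T_9,7=7×28+266=462; T_9,8=8×1+28=36
r10: T_10,5=5×6951+7770=42525; T_10,6=6×2646+6951=22827; T_10,7=7×462+2646=5880; T_10,8=8×36+462=750
r11: T_11,6=6×22827+42525=179487; T_11,7=7×5880+22827=63987; T_11,8=8×750+5880=11880
Read S(11,6) = 179487, S(11,7) = 63987, S(11,8) = 11880.

179487, 63987, 11880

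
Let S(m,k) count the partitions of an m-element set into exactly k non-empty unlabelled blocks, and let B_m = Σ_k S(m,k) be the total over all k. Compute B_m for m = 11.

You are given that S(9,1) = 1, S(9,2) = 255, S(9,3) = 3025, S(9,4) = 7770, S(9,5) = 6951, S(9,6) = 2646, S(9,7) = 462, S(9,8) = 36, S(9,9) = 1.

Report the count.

i=10: T(10,1)=0+1·1=1 | T(10,2)=1+2·255=511 | T(10,3)=255+3·3025=9330 | T(10,4)=3025+4·7770=34105 | T(10,5)=7770+5·6951=42525 | T(10,6)=6951+6·2646=22827 | T(10,7)=2646+7·462=5880 | T(10,8)=462+8·36=750 | T(10,9)=36+9·1=45 | T(10,10)=1+10·0=1
i=11: T(11,1)=0+1·1=1 | T(11,2)=1+2·511=1023 | T(11,3)=511+3·9330=28501 | T(11,4)=9330+4·34105=145750 | T(11,5)=34105+5·42525=246730 | T(11,6)=42525+6·22827=179487 | T(11,7)=22827+7·5880=63987 | T(11,8)=5880+8·750=11880 | T(11,9)=750+9·45=1155 | T(11,10)=45+10·1=55 | T(11,11)=1+11·0=1
B_11 = ΣS(11,k) = 1+1023+28501+145750+246730+179487+63987+11880+1155+55+1 = 678570

678570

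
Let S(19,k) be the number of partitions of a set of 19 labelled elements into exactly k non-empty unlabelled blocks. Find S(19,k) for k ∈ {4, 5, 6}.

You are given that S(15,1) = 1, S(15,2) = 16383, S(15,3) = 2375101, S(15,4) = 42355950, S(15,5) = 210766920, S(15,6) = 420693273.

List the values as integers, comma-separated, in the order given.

@16  (16,1):1·1+0→1, (16,2):16383·2+1→32767, (16,3):2375101·3+16383→7141686, (16,4):42355950·4+2375101→171798901, (16,5):210766920·5+42355950→1096190550, (16,6):420693273·6+210766920→2734926558
@17  (17,2):32767·2+1→65535, (17,3):7141686·3+32767→21457825, (17,4):171798901·4+7141686→694337290, (17,5):1096190550·5+171798901→5652751651, (17,6):2734926558·6+1096190550→17505749898
@18  (18,3):21457825·3+65535→64439010, (18,4):694337290·4+21457825→2798806985, (18,5):5652751651·5+694337290→28958095545, (18,6):17505749898·6+5652751651→110687251039
@19  (19,4):2798806985·4+64439010→11259666950, (19,5):28958095545·5+2798806985→147589284710, (19,6):110687251039·6+28958095545→693081601779
Read S(19,4) = 11259666950, S(19,5) = 147589284710, S(19,6) = 693081601779.

11259666950, 147589284710, 693081601779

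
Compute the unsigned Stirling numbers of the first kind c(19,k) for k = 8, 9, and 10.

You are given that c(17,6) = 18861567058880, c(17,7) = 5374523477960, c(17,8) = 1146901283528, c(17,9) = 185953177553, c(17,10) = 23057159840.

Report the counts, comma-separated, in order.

557921681547048, 102417740732658, 14710753408923

row 18: T[18][7]=17·5374523477960+18861567058880=110228466184200  T[18][8]=17·1146901283528+5374523477960=24871845297936  T[18][9]=17·185953177553+1146901283528=4308105301929  T[18][10]=17·23057159840+185953177553=577924894833
row 19: T[19][8]=18·24871845297936+110228466184200=557921681547048  T[19][9]=18·4308105301929+24871845297936=102417740732658  T[19][10]=18·577924894833+4308105301929=14710753408923
Read c(19,8) = 557921681547048, c(19,9) = 102417740732658, c(19,10) = 14710753408923.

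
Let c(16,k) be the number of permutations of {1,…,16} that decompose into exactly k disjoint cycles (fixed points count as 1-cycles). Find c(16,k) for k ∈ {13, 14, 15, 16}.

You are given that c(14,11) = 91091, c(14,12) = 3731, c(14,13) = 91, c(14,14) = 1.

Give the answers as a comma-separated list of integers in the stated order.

218400, 6580, 120, 1

i=15: T(15,12)=91091+14·3731=143325 | T(15,13)=3731+14·91=5005 | T(15,14)=91+14·1=105 | T(15,15)=1+14·0=1
i=16: T(16,13)=143325+15·5005=218400 | T(16,14)=5005+15·105=6580 | T(16,15)=105+15·1=120 | T(16,16)=1+15·0=1
Read c(16,13) = 218400, c(16,14) = 6580, c(16,15) = 120, c(16,16) = 1.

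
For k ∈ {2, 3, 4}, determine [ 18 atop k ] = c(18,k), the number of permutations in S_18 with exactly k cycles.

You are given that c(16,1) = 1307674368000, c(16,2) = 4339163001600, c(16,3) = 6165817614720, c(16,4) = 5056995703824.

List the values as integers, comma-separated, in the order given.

[17] T[17,1]:16*1307674368000+0=20922789888000 · T[17,2]:16*4339163001600+1307674368000=70734282393600 · T[17,3]:16*6165817614720+4339163001600=102992244837120 · T[17,4]:16*5056995703824+6165817614720=87077748875904
[18] T[18,2]:17*70734282393600+20922789888000=1223405590579200 · T[18,3]:17*102992244837120+70734282393600=1821602444624640 · T[18,4]:17*87077748875904+102992244837120=1583313975727488
Read c(18,2) = 1223405590579200, c(18,3) = 1821602444624640, c(18,4) = 1583313975727488.

1223405590579200, 1821602444624640, 1583313975727488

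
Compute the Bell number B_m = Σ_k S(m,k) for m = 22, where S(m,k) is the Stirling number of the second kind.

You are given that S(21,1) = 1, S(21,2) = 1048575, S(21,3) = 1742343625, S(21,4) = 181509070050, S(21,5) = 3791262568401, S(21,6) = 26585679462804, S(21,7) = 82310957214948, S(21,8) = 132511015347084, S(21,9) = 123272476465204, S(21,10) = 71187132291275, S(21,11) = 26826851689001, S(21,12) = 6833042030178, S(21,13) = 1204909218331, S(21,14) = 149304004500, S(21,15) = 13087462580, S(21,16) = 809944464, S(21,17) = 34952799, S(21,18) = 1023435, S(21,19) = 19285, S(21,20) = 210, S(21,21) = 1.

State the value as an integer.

4506715738447323

[22] T[22,1]:1*1+0=1 · T[22,2]:2*1048575+1=2097151 · T[22,3]:3*1742343625+1048575=5228079450 · T[22,4]:4*181509070050+1742343625=727778623825 · T[22,5]:5*3791262568401+181509070050=19137821912055 · T[22,6]:6*26585679462804+3791262568401=163305339345225 · T[22,7]:7*82310957214948+26585679462804=602762379967440 · T[22,8]:8*132511015347084+82310957214948=1142399079991620 · T[22,9]:9*123272476465204+132511015347084=1241963303533920 · T[22,10]:10*71187132291275+123272476465204=835143799377954 · T[22,11]:11*26826851689001+71187132291275=366282500870286 · T[22,12]:12*6833042030178+26826851689001=108823356051137 · T[22,13]:13*1204909218331+6833042030178=22496861868481 · T[22,14]:14*149304004500+1204909218331=3295165281331 · T[22,15]:15*13087462580+149304004500=345615943200 · T[22,16]:16*809944464+13087462580=26046574004 · T[22,17]:17*34952799+809944464=1404142047 · T[22,18]:18*1023435+34952799=53374629 · T[22,19]:19*19285+1023435=1389850 · T[22,20]:20*210+19285=23485 · T[22,21]:21*1+210=231 · T[22,22]:22*0+1=1
B_22 = ΣS(22,k) = 1+2097151+5228079450+727778623825+19137821912055+163305339345225+602762379967440+1142399079991620+1241963303533920+835143799377954+366282500870286+108823356051137+22496861868481+3295165281331+345615943200+26046574004+1404142047+53374629+1389850+23485+231+1 = 4506715738447323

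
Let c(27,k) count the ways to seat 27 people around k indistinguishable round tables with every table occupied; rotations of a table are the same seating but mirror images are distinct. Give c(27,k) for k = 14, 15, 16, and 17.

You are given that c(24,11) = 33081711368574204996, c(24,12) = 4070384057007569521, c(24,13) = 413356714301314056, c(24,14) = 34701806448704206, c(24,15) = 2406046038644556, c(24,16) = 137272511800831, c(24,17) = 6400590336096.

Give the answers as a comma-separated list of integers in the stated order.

1654339178844590073615, 137637641117332879365, 9666373658466991050, 572253155704900800

r25: T_25,12=24×4070384057007569521+33081711368574204996=130770928736755873500; T_25,13=24×413356714301314056+4070384057007569521=13990945200239106865; T_25,14=24×34701806448704206+413356714301314056=1246200069070215000; T_25,15=24×2406046038644556+34701806448704206=92446911376173550; T_25,16=24×137272511800831+2406046038644556=5700586321864500; T_25,17=24×6400590336096+137272511800831=290886679867135
r26: T_26,13=25×13990945200239106865+130770928736755873500=480544558742733545125; T_26,14=25×1246200069070215000+13990945200239106865=45145946926994481865; T_26,15=25×92446911376173550+1246200069070215000=3557372853474553750; T_26,16=25×5700586321864500+92446911376173550=234961569422786050; T_26,17=25×290886679867135+5700586321864500=12972753318542875
r27: T_27,14=26×45145946926994481865+480544558742733545125=1654339178844590073615; T_27,15=26×3557372853474553750+45145946926994481865=137637641117332879365; T_27,16=26×234961569422786050+3557372853474553750=9666373658466991050; T_27,17=26×12972753318542875+234961569422786050=572253155704900800
Read c(27,14) = 1654339178844590073615, c(27,15) = 137637641117332879365, c(27,16) = 9666373658466991050, c(27,17) = 572253155704900800.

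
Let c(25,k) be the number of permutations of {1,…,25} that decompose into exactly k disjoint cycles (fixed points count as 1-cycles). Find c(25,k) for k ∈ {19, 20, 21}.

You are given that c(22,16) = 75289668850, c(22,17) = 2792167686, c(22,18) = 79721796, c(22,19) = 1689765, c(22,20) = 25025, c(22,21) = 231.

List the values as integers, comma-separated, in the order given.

414908513800, 11276842500, 238810495

r23: T_23,17=22×2792167686+75289668850=136717357942; T_23,18=22×79721796+2792167686=4546047198; T_23,19=22×1689765+79721796=116896626; T_23,20=22×25025+1689765=2240315; T_23,21=22×231+25025=30107
r24: T_24,18=23×4546047198+136717357942=241276443496; T_24,19=23×116896626+4546047198=7234669596; T_24,20=23×2240315+116896626=168423871; T_24,21=23×30107+2240315=2932776
r25: T_25,19=24×7234669596+241276443496=414908513800; T_25,20=24×168423871+7234669596=11276842500; T_25,21=24×2932776+168423871=238810495
Read c(25,19) = 414908513800, c(25,20) = 11276842500, c(25,21) = 238810495.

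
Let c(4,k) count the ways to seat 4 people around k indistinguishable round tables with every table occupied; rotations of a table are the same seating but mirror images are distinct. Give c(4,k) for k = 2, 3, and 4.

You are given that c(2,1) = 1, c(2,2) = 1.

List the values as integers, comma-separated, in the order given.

11, 6, 1

r3: T_3,1=2×1+0=2; T_3,2=2×1+1=3; T_3,3=2×0+1=1
r4: T_4,2=3×3+2=11; T_4,3=3×1+3=6; T_4,4=3×0+1=1
Read c(4,2) = 11, c(4,3) = 6, c(4,4) = 1.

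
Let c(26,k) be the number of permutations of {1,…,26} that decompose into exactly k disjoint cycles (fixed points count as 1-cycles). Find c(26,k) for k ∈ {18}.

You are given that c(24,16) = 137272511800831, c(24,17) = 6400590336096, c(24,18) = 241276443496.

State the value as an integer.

595667304367135

[25] T[25,17]:24*6400590336096+137272511800831=290886679867135 · T[25,18]:24*241276443496+6400590336096=12191224980000
[26] T[26,18]:25*12191224980000+290886679867135=595667304367135
Read c(26,18) = 595667304367135.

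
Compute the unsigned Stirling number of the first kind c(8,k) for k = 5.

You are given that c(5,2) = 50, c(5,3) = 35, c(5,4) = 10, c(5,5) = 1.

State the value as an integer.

1960

i=6: T(6,3)=50+5·35=225 | T(6,4)=35+5·10=85 | T(6,5)=10+5·1=15
i=7: T(7,4)=225+6·85=735 | T(7,5)=85+6·15=175
i=8: T(8,5)=735+7·175=1960
Read c(8,5) = 1960.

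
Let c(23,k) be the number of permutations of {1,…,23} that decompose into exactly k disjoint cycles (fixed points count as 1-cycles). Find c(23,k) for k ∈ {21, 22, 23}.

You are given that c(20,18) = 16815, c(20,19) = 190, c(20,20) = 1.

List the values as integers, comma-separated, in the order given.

30107, 253, 1

i=21: T(21,19)=16815+20·190=20615 | T(21,20)=190+20·1=210 | T(21,21)=1+20·0=1
i=22: T(22,20)=20615+21·210=25025 | T(22,21)=210+21·1=231 | T(22,22)=1+21·0=1
i=23: T(23,21)=25025+22·231=30107 | T(23,22)=231+22·1=253 | T(23,23)=1+22·0=1
Read c(23,21) = 30107, c(23,22) = 253, c(23,23) = 1.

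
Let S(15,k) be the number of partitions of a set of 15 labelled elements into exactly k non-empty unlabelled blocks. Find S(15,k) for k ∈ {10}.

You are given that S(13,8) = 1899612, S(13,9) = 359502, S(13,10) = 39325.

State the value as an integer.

12662650

[14] T[14,9]:9*359502+1899612=5135130 · T[14,10]:10*39325+359502=752752
[15] T[15,10]:10*752752+5135130=12662650
Read S(15,10) = 12662650.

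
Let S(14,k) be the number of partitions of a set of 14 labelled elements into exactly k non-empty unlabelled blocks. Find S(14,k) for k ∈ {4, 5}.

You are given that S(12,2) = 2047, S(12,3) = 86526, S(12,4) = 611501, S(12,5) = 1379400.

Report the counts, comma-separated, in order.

row 13: T[13][3]=3·86526+2047=261625  T[13][4]=4·611501+86526=2532530  T[13][5]=5·1379400+611501=7508501
row 14: T[14][4]=4·2532530+261625=10391745  T[14][5]=5·7508501+2532530=40075035
Read S(14,4) = 10391745, S(14,5) = 40075035.

10391745, 40075035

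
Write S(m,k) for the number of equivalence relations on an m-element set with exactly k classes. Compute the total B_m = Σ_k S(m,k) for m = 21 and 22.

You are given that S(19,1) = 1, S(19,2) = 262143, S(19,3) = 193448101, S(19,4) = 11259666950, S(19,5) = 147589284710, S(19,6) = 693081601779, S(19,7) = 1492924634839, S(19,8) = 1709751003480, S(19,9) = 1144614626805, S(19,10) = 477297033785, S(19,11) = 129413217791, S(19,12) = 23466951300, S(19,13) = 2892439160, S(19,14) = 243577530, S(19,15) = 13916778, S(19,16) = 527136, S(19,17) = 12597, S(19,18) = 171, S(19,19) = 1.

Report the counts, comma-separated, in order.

474869816156751, 4506715738447323

row 20: T[20][1]=1·1+0=1  T[20][2]=2·262143+1=524287  T[20][3]=3·193448101+262143=580606446  T[20][4]=4·11259666950+193448101=45232115901  T[20][5]=5·147589284710+11259666950=749206090500  T[20][6]=6·693081601779+147589284710=4306078895384  T[20][7]=7·1492924634839+693081601779=11143554045652  T[20][8]=8·1709751003480+1492924634839=15170932662679  T[20][9]=9·1144614626805+1709751003480=12011282644725  T[20][10]=10·477297033785+1144614626805=5917584964655  T[20][11]=11·129413217791+477297033785=1900842429486  T[20][12]=12·23466951300+129413217791=411016633391  T[20][13]=13·2892439160+23466951300=61068660380  T[20][14]=14·243577530+2892439160=6302524580  T[20][15]=15·13916778+243577530=452329200  T[20][16]=16·527136+13916778=22350954  T[20][17]=17·12597+527136=741285  T[20][18]=18·171+12597=15675  T[20][19]=19·1+171=190  T[20][20]=20·0+1=1
row 21: T[21][1]=1·1+0=1  T[21][2]=2·524287+1=1048575  T[21][3]=3·580606446+524287=1742343625  T[21][4]=4·45232115901+580606446=181509070050  T[21][5]=5·749206090500+45232115901=3791262568401  T[21][6]=6·4306078895384+749206090500=26585679462804  T[21][7]=7·11143554045652+4306078895384=82310957214948  T[21][8]=8·15170932662679+11143554045652=132511015347084  T[21][9]=9·12011282644725+15170932662679=123272476465204  T[21][10]=10·5917584964655+12011282644725=71187132291275  T[21][11]=11·1900842429486+5917584964655=26826851689001  T[21][12]=12·411016633391+1900842429486=6833042030178  T[21][13]=13·61068660380+411016633391=1204909218331  T[21][14]=14·6302524580+61068660380=149304004500  T[21][15]=15·452329200+6302524580=13087462580  T[21][16]=16·22350954+452329200=809944464  T[21][17]=17·741285+22350954=34952799  T[21][18]=18·15675+741285=1023435  T[21][19]=19·190+15675=19285  T[21][20]=20·1+190=210  T[21][21]=21·0+1=1
row 22: T[22][1]=1·1+0=1  T[22][2]=2·1048575+1=2097151  T[22][3]=3·1742343625+1048575=5228079450  T[22][4]=4·181509070050+1742343625=727778623825  T[22][5]=5·3791262568401+181509070050=19137821912055  T[22][6]=6·26585679462804+3791262568401=163305339345225  T[22][7]=7·82310957214948+26585679462804=602762379967440  T[22][8]=8·132511015347084+82310957214948=1142399079991620  T[22][9]=9·123272476465204+132511015347084=1241963303533920  T[22][10]=10·71187132291275+123272476465204=835143799377954  T[22][11]=11·26826851689001+71187132291275=366282500870286  T[22][12]=12·6833042030178+26826851689001=108823356051137  T[22][13]=13·1204909218331+6833042030178=22496861868481  T[22][14]=14·149304004500+1204909218331=3295165281331  T[22][15]=15·13087462580+149304004500=345615943200  T[22][16]=16·809944464+13087462580=26046574004  T[22][17]=17·34952799+809944464=1404142047  T[22][18]=18·1023435+34952799=53374629  T[22][19]=19·19285+1023435=1389850  T[22][20]=20·210+19285=23485  T[22][21]=21·1+210=231  T[22][22]=22·0+1=1
B_21 = ΣS(21,k) = 1+1048575+1742343625+181509070050+3791262568401+26585679462804+82310957214948+132511015347084+123272476465204+71187132291275+26826851689001+6833042030178+1204909218331+149304004500+13087462580+809944464+34952799+1023435+19285+210+1 = 474869816156751
B_22 = ΣS(22,k) = 1+2097151+5228079450+727778623825+19137821912055+163305339345225+602762379967440+1142399079991620+1241963303533920+835143799377954+366282500870286+108823356051137+22496861868481+3295165281331+345615943200+26046574004+1404142047+53374629+1389850+23485+231+1 = 4506715738447323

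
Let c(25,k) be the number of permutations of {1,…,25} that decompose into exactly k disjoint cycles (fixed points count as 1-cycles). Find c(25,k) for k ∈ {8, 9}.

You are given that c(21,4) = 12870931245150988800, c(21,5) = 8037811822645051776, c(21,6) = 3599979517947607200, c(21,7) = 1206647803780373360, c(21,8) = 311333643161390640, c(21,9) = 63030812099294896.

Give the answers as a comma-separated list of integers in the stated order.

145901905527662649288000, 34218695959407148992880

r22: T_22,5=21×8037811822645051776+12870931245150988800=181664979520697076096; T_22,6=21×3599979517947607200+8037811822645051776=83637381699544802976; T_22,7=21×1206647803780373360+3599979517947607200=28939583397335447760; T_22,8=21×311333643161390640+1206647803780373360=7744654310169576800; T_22,9=21×63030812099294896+311333643161390640=1634980697246583456
r23: T_23,6=22×83637381699544802976+181664979520697076096=2021687376910682741568; T_23,7=22×28939583397335447760+83637381699544802976=720308216440924653696; T_23,8=22×7744654310169576800+28939583397335447760=199321978221066137360; T_23,9=22×1634980697246583456+7744654310169576800=43714229649594412832
r24: T_24,7=23×720308216440924653696+2021687376910682741568=18588776355051949776576; T_24,8=23×199321978221066137360+720308216440924653696=5304713715525445812976; T_24,9=23×43714229649594412832+199321978221066137360=1204749260161737632496
r25: T_25,8=24×5304713715525445812976+18588776355051949776576=145901905527662649288000; T_25,9=24×1204749260161737632496+5304713715525445812976=34218695959407148992880
Read c(25,8) = 145901905527662649288000, c(25,9) = 34218695959407148992880.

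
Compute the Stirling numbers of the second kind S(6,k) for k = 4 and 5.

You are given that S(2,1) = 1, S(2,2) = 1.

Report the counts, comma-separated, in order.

65, 15

[3] T[3,1]:1*1+0=1 · T[3,2]:2*1+1=3 · T[3,3]:3*0+1=1
[4] T[4,2]:2*3+1=7 · T[4,3]:3*1+3=6 · T[4,4]:4*0+1=1
[5] T[5,3]:3*6+7=25 · T[5,4]:4*1+6=10 · T[5,5]:5*0+1=1
[6] T[6,4]:4*10+25=65 · T[6,5]:5*1+10=15
Read S(6,4) = 65, S(6,5) = 15.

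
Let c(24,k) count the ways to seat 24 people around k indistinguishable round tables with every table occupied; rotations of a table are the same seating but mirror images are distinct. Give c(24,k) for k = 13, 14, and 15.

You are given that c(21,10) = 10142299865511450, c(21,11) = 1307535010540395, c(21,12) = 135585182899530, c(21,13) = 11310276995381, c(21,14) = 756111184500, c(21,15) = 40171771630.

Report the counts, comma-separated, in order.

413356714301314056, 34701806448704206, 2406046038644556

r22: T_22,11=21×1307535010540395+10142299865511450=37600535086859745; T_22,12=21×135585182899530+1307535010540395=4154823851430525; T_22,13=21×11310276995381+135585182899530=373100999802531; T_22,14=21×756111184500+11310276995381=27188611869881; T_22,15=21×40171771630+756111184500=1599718388730
r23: T_23,12=22×4154823851430525+37600535086859745=129006659818331295; T_23,13=22×373100999802531+4154823851430525=12363045847086207; T_23,14=22×27188611869881+373100999802531=971250460939913; T_23,15=22×1599718388730+27188611869881=62382416421941
r24: T_24,13=23×12363045847086207+129006659818331295=413356714301314056; T_24,14=23×971250460939913+12363045847086207=34701806448704206; T_24,15=23×62382416421941+971250460939913=2406046038644556
Read c(24,13) = 413356714301314056, c(24,14) = 34701806448704206, c(24,15) = 2406046038644556.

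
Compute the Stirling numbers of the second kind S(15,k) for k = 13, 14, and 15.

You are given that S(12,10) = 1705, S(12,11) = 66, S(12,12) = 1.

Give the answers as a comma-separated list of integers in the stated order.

4550, 105, 1

i=13: T(13,11)=1705+11·66=2431 | T(13,12)=66+12·1=78 | T(13,13)=1+13·0=1
i=14: T(14,12)=2431+12·78=3367 | T(14,13)=78+13·1=91 | T(14,14)=1+14·0=1
i=15: T(15,13)=3367+13·91=4550 | T(15,14)=91+14·1=105 | T(15,15)=1+15·0=1
Read S(15,13) = 4550, S(15,14) = 105, S(15,15) = 1.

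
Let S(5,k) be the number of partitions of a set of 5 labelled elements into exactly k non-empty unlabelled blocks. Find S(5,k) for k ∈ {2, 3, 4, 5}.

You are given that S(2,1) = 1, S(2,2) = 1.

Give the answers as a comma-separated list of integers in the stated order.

[3] T[3,1]:1*1+0=1 · T[3,2]:2*1+1=3 · T[3,3]:3*0+1=1
[4] T[4,1]:1*1+0=1 · T[4,2]:2*3+1=7 · T[4,3]:3*1+3=6 · T[4,4]:4*0+1=1
[5] T[5,2]:2*7+1=15 · T[5,3]:3*6+7=25 · T[5,4]:4*1+6=10 · T[5,5]:5*0+1=1
Read S(5,2) = 15, S(5,3) = 25, S(5,4) = 10, S(5,5) = 1.

15, 25, 10, 1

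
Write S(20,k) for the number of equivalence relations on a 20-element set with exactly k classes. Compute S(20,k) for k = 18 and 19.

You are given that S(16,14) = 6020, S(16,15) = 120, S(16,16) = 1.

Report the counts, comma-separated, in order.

15675, 190

row 17: T[17][15]=15·120+6020=7820  T[17][16]=16·1+120=136  T[17][17]=17·0+1=1
row 18: T[18][16]=16·136+7820=9996  T[18][17]=17·1+136=153  T[18][18]=18·0+1=1
row 19: T[19][17]=17·153+9996=12597  T[19][18]=18·1+153=171  T[19][19]=19·0+1=1
row 20: T[20][18]=18·171+12597=15675  T[20][19]=19·1+171=190
Read S(20,18) = 15675, S(20,19) = 190.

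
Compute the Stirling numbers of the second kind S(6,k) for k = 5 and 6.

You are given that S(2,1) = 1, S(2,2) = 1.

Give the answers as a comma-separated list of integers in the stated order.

[3] T[3,2]:2*1+1=3 · T[3,3]:3*0+1=1
[4] T[4,3]:3*1+3=6 · T[4,4]:4*0+1=1
[5] T[5,4]:4*1+6=10 · T[5,5]:5*0+1=1
[6] T[6,5]:5*1+10=15 · T[6,6]:6*0+1=1
Read S(6,5) = 15, S(6,6) = 1.

15, 1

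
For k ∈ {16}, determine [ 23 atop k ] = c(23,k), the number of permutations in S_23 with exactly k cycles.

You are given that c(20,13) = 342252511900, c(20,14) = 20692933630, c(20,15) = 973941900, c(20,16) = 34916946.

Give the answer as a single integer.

3256091103430

i=21: T(21,14)=342252511900+20·20692933630=756111184500 | T(21,15)=20692933630+20·973941900=40171771630 | T(21,16)=973941900+20·34916946=1672280820
i=22: T(22,15)=756111184500+21·40171771630=1599718388730 | T(22,16)=40171771630+21·1672280820=75289668850
i=23: T(23,16)=1599718388730+22·75289668850=3256091103430
Read c(23,16) = 3256091103430.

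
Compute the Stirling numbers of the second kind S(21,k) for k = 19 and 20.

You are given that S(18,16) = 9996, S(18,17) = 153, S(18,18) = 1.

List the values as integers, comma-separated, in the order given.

[19] T[19,17]:17*153+9996=12597 · T[19,18]:18*1+153=171 · T[19,19]:19*0+1=1
[20] T[20,18]:18*171+12597=15675 · T[20,19]:19*1+171=190 · T[20,20]:20*0+1=1
[21] T[21,19]:19*190+15675=19285 · T[21,20]:20*1+190=210
Read S(21,19) = 19285, S(21,20) = 210.

19285, 210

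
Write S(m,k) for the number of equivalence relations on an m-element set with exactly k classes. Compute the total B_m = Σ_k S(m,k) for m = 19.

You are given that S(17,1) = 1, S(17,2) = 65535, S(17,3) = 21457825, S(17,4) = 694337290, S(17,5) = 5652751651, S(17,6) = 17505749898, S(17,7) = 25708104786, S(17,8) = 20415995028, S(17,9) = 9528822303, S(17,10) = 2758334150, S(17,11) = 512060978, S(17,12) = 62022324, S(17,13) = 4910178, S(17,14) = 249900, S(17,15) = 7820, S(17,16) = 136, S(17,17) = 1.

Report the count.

r18: T_18,1=1×1+0=1; T_18,2=2×65535+1=131071; T_18,3=3×21457825+65535=64439010; T_18,4=4×694337290+21457825=2798806985; T_18,5=5×5652751651+694337290=28958095545; T_18,6=6×17505749898+5652751651=110687251039; T_18,7=7×25708104786+17505749898=197462483400; T_18,8=8×20415995028+25708104786=189036065010; T_18,9=9×9528822303+20415995028=106175395755; T_18,10=10×2758334150+9528822303=37112163803; T_18,11=11×512060978+2758334150=8391004908; T_18,12=12×62022324+512060978=1256328866; T_18,13=13×4910178+62022324=125854638; T_18,14=14×249900+4910178=8408778; T_18,15=15×7820+249900=367200; T_18,16=16×136+7820=9996; T_18,17=17×1+136=153; T_18,18=18×0+1=1
r19: T_19,1=1×1+0=1; T_19,2=2×131071+1=262143; T_19,3=3×64439010+131071=193448101; T_19,4=4×2798806985+64439010=11259666950; T_19,5=5×28958095545+2798806985=147589284710; T_19,6=6×110687251039+28958095545=693081601779; T_19,7=7×197462483400+110687251039=1492924634839; T_19,8=8×189036065010+197462483400=1709751003480; T_19,9=9×106175395755+189036065010=1144614626805; T_19,10=10×37112163803+106175395755=477297033785; T_19,11=11×8391004908+37112163803=129413217791; T_19,12=12×1256328866+8391004908=23466951300; T_19,13=13×125854638+1256328866=2892439160; T_19,14=14×8408778+125854638=243577530; T_19,15=15×367200+8408778=13916778; T_19,16=16×9996+367200=527136; T_19,17=17×153+9996=12597; T_19,18=18×1+153=171; T_19,19=19×0+1=1
B_19 = ΣS(19,k) = 1+262143+193448101+11259666950+147589284710+693081601779+1492924634839+1709751003480+1144614626805+477297033785+129413217791+23466951300+2892439160+243577530+13916778+527136+12597+171+1 = 5832742205057

5832742205057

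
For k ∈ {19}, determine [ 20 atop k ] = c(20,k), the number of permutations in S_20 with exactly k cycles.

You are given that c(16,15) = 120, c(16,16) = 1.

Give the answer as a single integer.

@17  (17,16):1·16+120→136, (17,17):0·16+1→1
@18  (18,17):1·17+136→153, (18,18):0·17+1→1
@19  (19,18):1·18+153→171, (19,19):0·18+1→1
@20  (20,19):1·19+171→190
Read c(20,19) = 190.

190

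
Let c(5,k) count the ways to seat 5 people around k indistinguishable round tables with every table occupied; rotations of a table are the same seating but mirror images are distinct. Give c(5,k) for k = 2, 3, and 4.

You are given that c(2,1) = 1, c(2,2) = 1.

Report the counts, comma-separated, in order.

50, 35, 10

r3: T_3,1=2×1+0=2; T_3,2=2×1+1=3; T_3,3=2×0+1=1
r4: T_4,1=3×2+0=6; T_4,2=3×3+2=11; T_4,3=3×1+3=6; T_4,4=3×0+1=1
r5: T_5,2=4×11+6=50; T_5,3=4×6+11=35; T_5,4=4×1+6=10
Read c(5,2) = 50, c(5,3) = 35, c(5,4) = 10.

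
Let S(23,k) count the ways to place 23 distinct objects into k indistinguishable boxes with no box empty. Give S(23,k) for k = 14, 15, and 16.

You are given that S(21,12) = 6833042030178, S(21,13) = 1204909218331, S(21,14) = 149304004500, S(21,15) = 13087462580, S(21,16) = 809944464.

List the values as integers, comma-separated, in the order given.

row 22: T[22][13]=13·1204909218331+6833042030178=22496861868481  T[22][14]=14·149304004500+1204909218331=3295165281331  T[22][15]=15·13087462580+149304004500=345615943200  T[22][16]=16·809944464+13087462580=26046574004
row 23: T[23][14]=14·3295165281331+22496861868481=68629175807115  T[23][15]=15·345615943200+3295165281331=8479404429331  T[23][16]=16·26046574004+345615943200=762361127264
Read S(23,14) = 68629175807115, S(23,15) = 8479404429331, S(23,16) = 762361127264.

68629175807115, 8479404429331, 762361127264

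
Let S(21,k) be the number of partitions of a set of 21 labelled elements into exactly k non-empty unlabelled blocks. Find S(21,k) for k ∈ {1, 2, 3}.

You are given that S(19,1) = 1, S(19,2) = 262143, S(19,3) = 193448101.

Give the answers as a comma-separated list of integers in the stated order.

1, 1048575, 1742343625

@20  (20,1):1·1+0→1, (20,2):262143·2+1→524287, (20,3):193448101·3+262143→580606446
@21  (21,1):1·1+0→1, (21,2):524287·2+1→1048575, (21,3):580606446·3+524287→1742343625
Read S(21,1) = 1, S(21,2) = 1048575, S(21,3) = 1742343625.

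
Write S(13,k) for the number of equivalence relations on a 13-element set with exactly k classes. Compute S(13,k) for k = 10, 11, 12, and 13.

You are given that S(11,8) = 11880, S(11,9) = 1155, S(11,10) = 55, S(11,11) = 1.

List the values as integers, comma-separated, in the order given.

39325, 2431, 78, 1

[12] T[12,9]:9*1155+11880=22275 · T[12,10]:10*55+1155=1705 · T[12,11]:11*1+55=66 · T[12,12]:12*0+1=1
[13] T[13,10]:10*1705+22275=39325 · T[13,11]:11*66+1705=2431 · T[13,12]:12*1+66=78 · T[13,13]:13*0+1=1
Read S(13,10) = 39325, S(13,11) = 2431, S(13,12) = 78, S(13,13) = 1.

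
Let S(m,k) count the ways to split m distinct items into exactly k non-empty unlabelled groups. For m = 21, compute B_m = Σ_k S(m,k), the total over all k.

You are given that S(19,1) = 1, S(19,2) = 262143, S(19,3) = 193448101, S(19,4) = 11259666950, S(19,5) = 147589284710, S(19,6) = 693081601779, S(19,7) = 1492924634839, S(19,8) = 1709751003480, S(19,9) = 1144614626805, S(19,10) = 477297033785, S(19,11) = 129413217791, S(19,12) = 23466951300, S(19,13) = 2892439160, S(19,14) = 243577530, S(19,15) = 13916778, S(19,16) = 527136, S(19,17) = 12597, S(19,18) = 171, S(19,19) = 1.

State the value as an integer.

474869816156751

@20  (20,1):1·1+0→1, (20,2):262143·2+1→524287, (20,3):193448101·3+262143→580606446, (20,4):11259666950·4+193448101→45232115901, (20,5):147589284710·5+11259666950→749206090500, (20,6):693081601779·6+147589284710→4306078895384, (20,7):1492924634839·7+693081601779→11143554045652, (20,8):1709751003480·8+1492924634839→15170932662679, (20,9):1144614626805·9+1709751003480→12011282644725, (20,10):477297033785·10+1144614626805→5917584964655, (20,11):129413217791·11+477297033785→1900842429486, (20,12):23466951300·12+129413217791→411016633391, (20,13):2892439160·13+23466951300→61068660380, (20,14):243577530·14+2892439160→6302524580, (20,15):13916778·15+243577530→452329200, (20,16):527136·16+13916778→22350954, (20,17):12597·17+527136→741285, (20,18):171·18+12597→15675, (20,19):1·19+171→190, (20,20):0·20+1→1
@21  (21,1):1·1+0→1, (21,2):524287·2+1→1048575, (21,3):580606446·3+524287→1742343625, (21,4):45232115901·4+580606446→181509070050, (21,5):749206090500·5+45232115901→3791262568401, (21,6):4306078895384·6+749206090500→26585679462804, (21,7):11143554045652·7+4306078895384→82310957214948, (21,8):15170932662679·8+11143554045652→132511015347084, (21,9):12011282644725·9+15170932662679→123272476465204, (21,10):5917584964655·10+12011282644725→71187132291275, (21,11):1900842429486·11+5917584964655→26826851689001, (21,12):411016633391·12+1900842429486→6833042030178, (21,13):61068660380·13+411016633391→1204909218331, (21,14):6302524580·14+61068660380→149304004500, (21,15):452329200·15+6302524580→13087462580, (21,16):22350954·16+452329200→809944464, (21,17):741285·17+22350954→34952799, (21,18):15675·18+741285→1023435, (21,19):190·19+15675→19285, (21,20):1·20+190→210, (21,21):0·21+1→1
B_21 = ΣS(21,k) = 1+1048575+1742343625+181509070050+3791262568401+26585679462804+82310957214948+132511015347084+123272476465204+71187132291275+26826851689001+6833042030178+1204909218331+149304004500+13087462580+809944464+34952799+1023435+19285+210+1 = 474869816156751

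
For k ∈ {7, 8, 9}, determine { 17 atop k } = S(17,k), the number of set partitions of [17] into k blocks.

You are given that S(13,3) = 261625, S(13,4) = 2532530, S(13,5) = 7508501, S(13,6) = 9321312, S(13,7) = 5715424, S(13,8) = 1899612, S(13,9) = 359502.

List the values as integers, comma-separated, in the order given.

25708104786, 20415995028, 9528822303

i=14: T(14,4)=261625+4·2532530=10391745 | T(14,5)=2532530+5·7508501=40075035 | T(14,6)=7508501+6·9321312=63436373 | T(14,7)=9321312+7·5715424=49329280 | T(14,8)=5715424+8·1899612=20912320 | T(14,9)=1899612+9·359502=5135130
i=15: T(15,5)=10391745+5·40075035=210766920 | T(15,6)=40075035+6·63436373=420693273 | T(15,7)=63436373+7·49329280=408741333 | T(15,8)=49329280+8·20912320=216627840 | T(15,9)=20912320+9·5135130=67128490
i=16: T(16,6)=210766920+6·420693273=2734926558 | T(16,7)=420693273+7·408741333=3281882604 | T(16,8)=408741333+8·216627840=2141764053 | T(16,9)=216627840+9·67128490=820784250
i=17: T(17,7)=2734926558+7·3281882604=25708104786 | T(17,8)=3281882604+8·2141764053=20415995028 | T(17,9)=2141764053+9·820784250=9528822303
Read S(17,7) = 25708104786, S(17,8) = 20415995028, S(17,9) = 9528822303.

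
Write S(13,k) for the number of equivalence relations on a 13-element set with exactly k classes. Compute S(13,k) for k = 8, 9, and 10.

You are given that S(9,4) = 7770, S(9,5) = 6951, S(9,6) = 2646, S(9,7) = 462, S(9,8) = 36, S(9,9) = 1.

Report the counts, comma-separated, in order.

1899612, 359502, 39325

row 10: T[10][5]=5·6951+7770=42525  T[10][6]=6·2646+6951=22827  T[10][7]=7·462+2646=5880  T[10][8]=8·36+462=750  T[10][9]=9·1+36=45  T[10][10]=10·0+1=1
row 11: T[11][6]=6·22827+42525=179487  T[11][7]=7·5880+22827=63987  T[11][8]=8·750+5880=11880  T[11][9]=9·45+750=1155  T[11][10]=10·1+45=55
row 12: T[12][7]=7·63987+179487=627396  T[12][8]=8·11880+63987=159027  T[12][9]=9·1155+11880=22275  T[12][10]=10·55+1155=1705
row 13: T[13][8]=8·159027+627396=1899612  T[13][9]=9·22275+159027=359502  T[13][10]=10·1705+22275=39325
Read S(13,8) = 1899612, S(13,9) = 359502, S(13,10) = 39325.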